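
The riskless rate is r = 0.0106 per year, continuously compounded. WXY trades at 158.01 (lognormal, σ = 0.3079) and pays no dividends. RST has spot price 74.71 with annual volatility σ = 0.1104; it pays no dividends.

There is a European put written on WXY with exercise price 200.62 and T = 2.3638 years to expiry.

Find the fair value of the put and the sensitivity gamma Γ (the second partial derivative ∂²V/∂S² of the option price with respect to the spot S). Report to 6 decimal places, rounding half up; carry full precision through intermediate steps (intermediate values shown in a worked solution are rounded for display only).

price = 55.147423
Γ = 0.005212

σ√T = 0.3079·√2.3638 = 0.473386
d₁ = (ln(S/K) + (r+σ²/2)T) / (σ√T) = (ln(158.01/200.62) + (0.0106+0.3079²/2)·2.3638) / 0.473386 = (-0.238754 + 0.137103) / 0.473386 = -0.214732
d₂ = d₁ − σ√T = -0.214732 − 0.473386 = -0.688118
e^{−rT} = 0.975255
N(−d₁) = 0.585012,  N(−d₂) = 0.754311
Put price V = K·e^{−rT}·N(−d₂) − S·N(−d₁) = 147.585143 − 92.437720 = 55.147423
φ(d₁) = (1/√(2π))·e^{−d₁²/2} = 0.389850
Γ = φ(d₁) / (S·σ·√T) = 0.005212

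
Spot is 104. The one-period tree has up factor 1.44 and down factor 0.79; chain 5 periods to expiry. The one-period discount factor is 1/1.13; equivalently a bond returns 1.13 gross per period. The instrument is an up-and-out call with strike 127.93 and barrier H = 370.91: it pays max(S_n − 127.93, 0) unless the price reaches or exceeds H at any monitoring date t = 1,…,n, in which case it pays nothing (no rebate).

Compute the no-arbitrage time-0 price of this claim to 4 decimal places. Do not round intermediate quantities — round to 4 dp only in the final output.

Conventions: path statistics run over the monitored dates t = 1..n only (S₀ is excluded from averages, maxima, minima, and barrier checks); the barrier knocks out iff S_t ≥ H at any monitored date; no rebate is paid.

price = 29.1071

Risk-neutral up-probability p* = (R−d)/(u−d) = (1.13−0.79)/(1.44−0.79) = 0.5231; the claim prices as the p*-weighted sum of path payoffs discounted by R^5.
Enumerate all 2^5 = 32 price paths (U = up ×1.44, D = down ×0.79); each path with k up-moves has probability p*^k·(1−p*)^(5−k).
DDDDD: M=82.1600, payoff=0.0000, prob=0.024674
UDDDD: M=149.7600, payoff=0.0000, prob=0.027062
DUDDD: M=118.3104, payoff=0.0000, prob=0.027062
UUDDD: M=215.6544, payoff=0.0000, prob=0.029681
DDUDD: M=93.4652, payoff=0.0000, prob=0.027062
UDUDD: M=170.3670, payoff=0.0000, prob=0.029681
DUUDD: M=170.3670, payoff=0.0000, prob=0.029681
UUUDD: M=310.5423, payoff=65.8795, prob=0.032553
DDDUD: M=82.1600, payoff=0.0000, prob=0.027062
UDDUD: M=149.7600, payoff=0.0000, prob=0.029681
DUDUD: M=134.5899, payoff=0.0000, prob=0.029681
UUDUD: M=245.3284, payoff=65.8795, prob=0.032553
DDUUD: M=134.5899, payoff=0.0000, prob=0.029681
UDUUD: M=245.3284, payoff=65.8795, prob=0.032553
DUUUD: M=245.3284, payoff=65.8795, prob=0.032553
UUUUD: M=447.1810, payoff=0.0000, prob=0.035703
DDDDU: M=82.1600, payoff=0.0000, prob=0.027062
UDDDU: M=149.7600, payoff=0.0000, prob=0.029681
DUDDU: M=118.3104, payoff=0.0000, prob=0.029681
UUDDU: M=215.6544, payoff=65.8795, prob=0.032553
DDUDU: M=106.3260, payoff=0.0000, prob=0.029681
UDUDU: M=193.8095, payoff=65.8795, prob=0.032553
DUUDU: M=193.8095, payoff=65.8795, prob=0.032553
UUUDU: M=353.2730, payoff=225.3430, prob=0.035703
DDDUU: M=106.3260, payoff=0.0000, prob=0.029681
UDDUU: M=193.8095, payoff=65.8795, prob=0.032553
DUDUU: M=193.8095, payoff=65.8795, prob=0.032553
UUDUU: M=353.2730, payoff=225.3430, prob=0.035703
DDUUU: M=193.8095, payoff=65.8795, prob=0.032553
UDUUU: M=353.2730, payoff=225.3430, prob=0.035703
DUUUU: M=353.2730, payoff=225.3430, prob=0.035703
UUUUU: M=643.9406, payoff=0.0000, prob=0.039159
Price = Σ prob·payoff / R^5 = 53.627974 / 1.842435 = 29.1071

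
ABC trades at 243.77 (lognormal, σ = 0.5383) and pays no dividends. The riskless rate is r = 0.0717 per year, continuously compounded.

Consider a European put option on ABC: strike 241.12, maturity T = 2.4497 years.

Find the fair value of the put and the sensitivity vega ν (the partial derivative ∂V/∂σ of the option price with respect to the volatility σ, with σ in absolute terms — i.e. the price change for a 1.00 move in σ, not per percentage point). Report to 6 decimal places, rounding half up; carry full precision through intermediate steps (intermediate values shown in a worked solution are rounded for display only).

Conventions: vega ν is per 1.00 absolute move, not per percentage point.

σ√T = 0.5383·√2.4497 = 0.842521
d₁ = (ln(S/K) + (r+σ²/2)T) / (σ√T) = (ln(243.77/241.12) + (0.0717+0.5383²/2)·2.4497) / 0.842521 = (0.010930 + 0.530564) / 0.842521 = 0.642708
d₂ = d₁ − σ√T = 0.642708 − 0.842521 = -0.199813
e^{−rT} = 0.838917
N(−d₁) = 0.260207,  N(−d₂) = 0.579187
Put price V = K·e^{−rT}·N(−d₂) − S·N(−d₁) = 117.157706 − 63.430631 = 53.727075
φ(d₁) = (1/√(2π))·e^{−d₁²/2} = 0.324498
ν = S·φ(d₁)·√T = 123.808100

price = 53.727075
ν = 123.808100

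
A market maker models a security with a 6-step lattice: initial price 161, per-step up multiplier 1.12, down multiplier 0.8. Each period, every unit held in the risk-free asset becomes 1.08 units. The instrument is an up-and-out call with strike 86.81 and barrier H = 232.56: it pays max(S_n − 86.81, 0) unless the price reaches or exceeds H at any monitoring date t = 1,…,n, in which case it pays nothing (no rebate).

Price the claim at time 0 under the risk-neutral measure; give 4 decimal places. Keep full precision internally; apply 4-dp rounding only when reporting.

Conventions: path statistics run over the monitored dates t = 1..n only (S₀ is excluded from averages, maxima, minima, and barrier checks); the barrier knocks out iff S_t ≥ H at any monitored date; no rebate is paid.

No-arbitrage gives p* = (R−d)/(u−d) = 0.8750: enumerate every path, weight its payoff by its p*-probability, and discount by R^6.
Enumerate all 2^6 = 64 price paths (U = up ×1.12, D = down ×0.8); each path with k up-moves has probability p*^k·(1−p*)^(6−k).
DDDDDD: M=128.8000, payoff=0.0000, prob=0.000004
UDDDDD: M=180.3200, payoff=0.0000, prob=0.000027
DUDDDD: M=144.2560, payoff=0.0000, prob=0.000027
UUDDDD: M=201.9584, payoff=0.0000, prob=0.000187
DDUDDD: M=128.8000, payoff=0.0000, prob=0.000027
UDUDDD: M=180.3200, payoff=0.0000, prob=0.000187
DUUDDD: M=161.5667, payoff=0.0000, prob=0.000187
UUUDDD: M=226.1934, payoff=29.0010, prob=0.001308
DDDUDD: M=128.8000, payoff=0.0000, prob=0.000027
UDDUDD: M=180.3200, payoff=0.0000, prob=0.000187
DUDUDD: M=144.2560, payoff=0.0000, prob=0.000187
UUDUDD: M=201.9584, payoff=29.0010, prob=0.001308
DDUUDD: M=129.2534, payoff=0.0000, prob=0.000187
UDUUDD: M=180.9547, payoff=29.0010, prob=0.001308
DUUUDD: M=180.9547, payoff=29.0010, prob=0.001308
UUUUDD: M=253.3366, payoff=0.0000, prob=0.009159
DDDDUD: M=128.8000, payoff=0.0000, prob=0.000027
UDDDUD: M=180.3200, payoff=0.0000, prob=0.000187
DUDDUD: M=144.2560, payoff=0.0000, prob=0.000187
UUDDUD: M=201.9584, payoff=29.0010, prob=0.001308
DDUDUD: M=128.8000, payoff=0.0000, prob=0.000187
UDUDUD: M=180.3200, payoff=29.0010, prob=0.001308
DUUDUD: M=161.5667, payoff=29.0010, prob=0.001308
UUUDUD: M=226.1934, payoff=75.3254, prob=0.009159
DDDUUD: M=128.8000, payoff=0.0000, prob=0.000187
UDDUUD: M=180.3200, payoff=29.0010, prob=0.001308
DUDUUD: M=144.7638, payoff=29.0010, prob=0.001308
UUDUUD: M=202.6693, payoff=75.3254, prob=0.009159
DDUUUD: M=144.7638, payoff=29.0010, prob=0.001308
UDUUUD: M=202.6693, payoff=75.3254, prob=0.009159
DUUUUD: M=202.6693, payoff=75.3254, prob=0.009159
UUUUUD: M=283.7370, payoff=0.0000, prob=0.064114
DDDDDU: M=128.8000, payoff=0.0000, prob=0.000027
UDDDDU: M=180.3200, payoff=0.0000, prob=0.000187
DUDDDU: M=144.2560, payoff=0.0000, prob=0.000187
UUDDDU: M=201.9584, payoff=29.0010, prob=0.001308
DDUDDU: M=128.8000, payoff=0.0000, prob=0.000187
UDUDDU: M=180.3200, payoff=29.0010, prob=0.001308
DUUDDU: M=161.5667, payoff=29.0010, prob=0.001308
UUUDDU: M=226.1934, payoff=75.3254, prob=0.009159
DDDUDU: M=128.8000, payoff=0.0000, prob=0.000187
UDDUDU: M=180.3200, payoff=29.0010, prob=0.001308
DUDUDU: M=144.2560, payoff=29.0010, prob=0.001308
UUDUDU: M=201.9584, payoff=75.3254, prob=0.009159
DDUUDU: M=129.2534, payoff=29.0010, prob=0.001308
UDUUDU: M=180.9547, payoff=75.3254, prob=0.009159
DUUUDU: M=180.9547, payoff=75.3254, prob=0.009159
UUUUDU: M=253.3366, payoff=0.0000, prob=0.064114
DDDDUU: M=128.8000, payoff=0.0000, prob=0.000187
UDDDUU: M=180.3200, payoff=29.0010, prob=0.001308
DUDDUU: M=144.2560, payoff=29.0010, prob=0.001308
UUDDUU: M=201.9584, payoff=75.3254, prob=0.009159
DDUDUU: M=128.8000, payoff=29.0010, prob=0.001308
UDUDUU: M=180.3200, payoff=75.3254, prob=0.009159
DUUDUU: M=162.1354, payoff=75.3254, prob=0.009159
UUUDUU: M=226.9896, payoff=140.1796, prob=0.064114
DDDUUU: M=128.8000, payoff=29.0010, prob=0.001308
UDDUUU: M=180.3200, payoff=75.3254, prob=0.009159
DUDUUU: M=162.1354, payoff=75.3254, prob=0.009159
UUDUUU: M=226.9896, payoff=140.1796, prob=0.064114
DDUUUU: M=162.1354, payoff=75.3254, prob=0.009159
UDUUUU: M=226.9896, payoff=140.1796, prob=0.064114
DUUUUU: M=226.9896, payoff=140.1796, prob=0.064114
UUUUUU: M=317.7855, payoff=0.0000, prob=0.448795
Price = Σ prob·payoff / R^6 = 46.367382 / 1.586874 = 29.2193

price = 29.2193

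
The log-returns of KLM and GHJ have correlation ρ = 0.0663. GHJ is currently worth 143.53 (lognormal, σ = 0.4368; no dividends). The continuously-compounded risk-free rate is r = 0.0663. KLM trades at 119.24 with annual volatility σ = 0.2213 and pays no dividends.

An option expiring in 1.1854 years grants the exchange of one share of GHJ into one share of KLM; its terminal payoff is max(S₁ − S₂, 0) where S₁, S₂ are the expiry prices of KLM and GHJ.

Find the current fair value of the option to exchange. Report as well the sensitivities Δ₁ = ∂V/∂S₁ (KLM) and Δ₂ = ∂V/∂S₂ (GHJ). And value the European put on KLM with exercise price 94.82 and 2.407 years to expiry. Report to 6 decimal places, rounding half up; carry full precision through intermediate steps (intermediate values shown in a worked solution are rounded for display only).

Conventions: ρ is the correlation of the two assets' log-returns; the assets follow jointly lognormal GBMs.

exchange price = 16.395711
Δ1 = 0.460919
Δ2 = -0.268684
price(KLM put K=94.82) = 2.148275

σ_eff = √(σ₁² + σ₂² − 2ρσ₁σ₂) = √(0.2213² + 0.4368² − 2·0.0663·0.2213·0.4368) = 0.476393
d₁ = (ln(S₁/S₂) + (q₂ − q₁ + σ_eff²/2)T) / (σ_eff√T) = (ln(119.24/143.53) + (0.0 − 0.0 + 0.113475)·1.1854) / 0.518678 = -0.098119
d₂ = d₁ − σ_eff√T = -0.098119 − 0.518678 = -0.616797
N(d₁) = 0.460919,  N(d₂) = 0.268684
V = S₁·e^{−q₁T}·N(d₁) − S₂·e^{−q₂T}·N(d₂) = 54.959952 − 38.564241 = 16.395711
Δ₁ = e^{−q₁T}·N(d₁) = 0.460919;  Δ₂ = −e^{−q₂T}·N(d₂) = -0.268684
[vanilla: KLM put K=94.82]
σ√T = 0.2213·√2.407 = 0.343336
d₁ = (ln(S/K) + (r+σ²/2)T) / (σ√T) = (ln(119.24/94.82) + (0.0663+0.2213²/2)·2.407) / 0.343336 = (0.229158 + 0.218524) / 0.343336 = 1.303917
d₂ = d₁ − σ√T = 1.303917 − 0.343336 = 0.960581
e^{−rT} = 0.852498
N(−d₁) = 0.096131,  N(−d₂) = 0.168381
price = K·e^{−rT}·N(−d₂) − S·N(−d₁) = 13.610923 − 11.462649 = 2.148275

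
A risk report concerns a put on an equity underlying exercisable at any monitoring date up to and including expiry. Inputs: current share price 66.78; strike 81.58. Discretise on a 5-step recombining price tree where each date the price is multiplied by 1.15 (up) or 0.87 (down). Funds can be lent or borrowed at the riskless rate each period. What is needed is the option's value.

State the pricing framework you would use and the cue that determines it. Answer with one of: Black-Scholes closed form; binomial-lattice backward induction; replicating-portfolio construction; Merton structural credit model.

Key observation: early exercise of the strike-81.58 put must be checked at each of the 5 dates (spot 66.78), which forces a node-by-node comparison of intrinsic and continuation value backward from expiry.

framework: binomial-lattice backward induction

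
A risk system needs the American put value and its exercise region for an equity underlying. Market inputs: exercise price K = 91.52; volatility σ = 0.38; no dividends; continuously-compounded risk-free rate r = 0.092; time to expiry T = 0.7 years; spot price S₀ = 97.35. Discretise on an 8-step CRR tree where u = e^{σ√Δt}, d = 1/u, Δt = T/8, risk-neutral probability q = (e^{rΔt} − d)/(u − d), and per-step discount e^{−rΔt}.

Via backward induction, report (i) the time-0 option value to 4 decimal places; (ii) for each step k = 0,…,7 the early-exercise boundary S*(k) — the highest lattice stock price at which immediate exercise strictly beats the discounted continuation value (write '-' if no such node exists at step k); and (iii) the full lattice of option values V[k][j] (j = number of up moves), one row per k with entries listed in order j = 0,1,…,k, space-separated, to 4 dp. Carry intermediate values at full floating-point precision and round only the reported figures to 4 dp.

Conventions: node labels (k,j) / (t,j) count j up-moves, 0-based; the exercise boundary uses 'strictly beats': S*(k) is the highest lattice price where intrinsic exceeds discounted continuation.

Δt=0.08750  u=1.11897  d=0.89368  q=0.50780  discount=0.99198
step 8 (expiry): payoffs max(K−S,0) = 51.9105 41.9255 29.4234 13.7698 0.0000 0.0000 0.0000 0.0000 0.0000
step 7: (k=7,j=0): S=44.3217, K−S=47.1983, hold=46.4645 ⇒ V=47.1983 exercise | (k=7,j=1): S=55.4946, K−S=36.0254, hold=35.2917 ⇒ V=36.0254 exercise | (k=7,j=2): S=69.4840, K−S=22.0360, hold=21.3022 ⇒ V=22.0360 exercise | (k=7,j=3): S=86.9999, K−S=4.5201, hold=6.7231 ⇒ V=6.7231 continue | (k=7,j=4): S=108.9314, K−S=0.0000, hold=0.0000 ⇒ V=0.0000 continue | (k=7,j=5): S=136.3915, K−S=0.0000, hold=0.0000 ⇒ V=0.0000 continue | (k=7,j=6): S=170.7739, K−S=0.0000, hold=0.0000 ⇒ V=0.0000 continue | (k=7,j=7): S=213.8236, K−S=0.0000, hold=0.0000 ⇒ V=0.0000 continue  boundary S*=69.4840
step 6: (k=6,j=0): S=49.5945, K−S=41.9255, hold=41.1917 ⇒ V=41.9255 exercise | (k=6,j=1): S=62.0966, K−S=29.4234, hold=28.6897 ⇒ V=29.4234 exercise | (k=6,j=2): S=77.7502, K−S=13.7698, hold=14.1457 ⇒ V=14.1457 continue | (k=6,j=3): S=97.3500, K−S=0.0000, hold=3.2825 ⇒ V=3.2825 continue | (k=6,j=4): S=121.8906, K−S=0.0000, hold=0.0000 ⇒ V=0.0000 continue | (k=6,j=5): S=152.6175, K−S=0.0000, hold=0.0000 ⇒ V=0.0000 continue | (k=6,j=6): S=191.0902, K−S=0.0000, hold=0.0000 ⇒ V=0.0000 continue  boundary S*=62.0966
step 5: (k=5,j=0): S=55.4946, K−S=36.0254, hold=35.2917 ⇒ V=36.0254 exercise | (k=5,j=1): S=69.4840, K−S=22.0360, hold=21.4916 ⇒ V=22.0360 exercise | (k=5,j=2): S=86.9999, K−S=4.5201, hold=8.5601 ⇒ V=8.5601 continue | (k=5,j=3): S=108.9314, K−S=0.0000, hold=1.6027 ⇒ V=1.6027 continue | (k=5,j=4): S=136.3915, K−S=0.0000, hold=0.0000 ⇒ V=0.0000 continue | (k=5,j=5): S=170.7739, K−S=0.0000, hold=0.0000 ⇒ V=0.0000 continue  boundary S*=69.4840
step 4: (k=4,j=0): S=62.0966, K−S=29.4234, hold=28.6897 ⇒ V=29.4234 exercise | (k=4,j=1): S=77.7502, K−S=13.7698, hold=15.0711 ⇒ V=15.0711 continue | (k=4,j=2): S=97.3500, K−S=0.0000, hold=4.9868 ⇒ V=4.9868 continue | (k=4,j=3): S=121.8906, K−S=0.0000, hold=0.7825 ⇒ V=0.7825 continue | (k=4,j=4): S=152.6175, K−S=0.0000, hold=0.0000 ⇒ V=0.0000 continue  boundary S*=62.0966
step 3: (k=3,j=0): S=69.4840, K−S=22.0360, hold=21.9578 ⇒ V=22.0360 exercise | (k=3,j=1): S=86.9999, K−S=4.5201, hold=9.8705 ⇒ V=9.8705 continue | (k=3,j=2): S=108.9314, K−S=0.0000, hold=2.8290 ⇒ V=2.8290 continue | (k=3,j=3): S=136.3915, K−S=0.0000, hold=0.3821 ⇒ V=0.3821 continue  boundary S*=69.4840
step 2: (k=2,j=0): S=77.7502, K−S=13.7698, hold=15.7311 ⇒ V=15.7311 continue | (k=2,j=1): S=97.3500, K−S=0.0000, hold=6.2443 ⇒ V=6.2443 continue | (k=2,j=2): S=121.8906, K−S=0.0000, hold=1.5737 ⇒ V=1.5737 continue  boundary S*=-
step 1: (k=1,j=0): S=86.9999, K−S=4.5201, hold=10.8262 ⇒ V=10.8262 continue | (k=1,j=1): S=108.9314, K−S=0.0000, hold=3.8415 ⇒ V=3.8415 continue  boundary S*=-
step 0: (k=0,j=0): S=97.3500, K−S=0.0000, hold=7.2210 ⇒ V=7.2210 continue  boundary S*=-

price = 7.2210
boundary = - - - 69.4840 62.0966 69.4840 62.0966 69.4840
tree:
7.2210
10.8262 3.8415
15.7311 6.2443 1.5737
22.0360 9.8705 2.8290 0.3821
29.4234 15.0711 4.9868 0.7825 0.0000
36.0254 22.0360 8.5601 1.6027 0.0000 0.0000
41.9255 29.4234 14.1457 3.2825 0.0000 0.0000 0.0000
47.1983 36.0254 22.0360 6.7231 0.0000 0.0000 0.0000 0.0000
51.9105 41.9255 29.4234 13.7698 0.0000 0.0000 0.0000 0.0000 0.0000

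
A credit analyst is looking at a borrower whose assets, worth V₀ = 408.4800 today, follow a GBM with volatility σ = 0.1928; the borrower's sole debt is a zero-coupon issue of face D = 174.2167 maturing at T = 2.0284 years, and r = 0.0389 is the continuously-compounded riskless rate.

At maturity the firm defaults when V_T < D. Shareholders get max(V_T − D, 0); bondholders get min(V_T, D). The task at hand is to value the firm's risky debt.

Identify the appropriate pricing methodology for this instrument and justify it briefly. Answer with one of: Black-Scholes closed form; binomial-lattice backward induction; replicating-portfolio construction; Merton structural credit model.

Key observation: the data describe a firm's assets (V₀ = 408.4800, GBM) and a single zero-coupon debt of face 174.2167, so credit quantities follow from equity-as-call in the structural model.

framework: Merton structural credit model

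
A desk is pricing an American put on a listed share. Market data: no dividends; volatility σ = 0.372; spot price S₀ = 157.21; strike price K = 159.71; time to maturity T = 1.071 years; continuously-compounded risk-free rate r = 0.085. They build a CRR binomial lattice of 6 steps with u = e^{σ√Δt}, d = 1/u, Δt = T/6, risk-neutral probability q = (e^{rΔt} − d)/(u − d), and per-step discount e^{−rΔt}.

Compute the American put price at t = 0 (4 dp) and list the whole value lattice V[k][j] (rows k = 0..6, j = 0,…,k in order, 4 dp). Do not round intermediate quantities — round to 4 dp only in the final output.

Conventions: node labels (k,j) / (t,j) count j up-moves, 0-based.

params: Δt=0.17850 u=1.17019 d=0.85456 q=0.50923 e^(-rΔt)=0.98494
t_6 payoffs: 98.4836 75.8697 44.9035 2.5000 0.0000 0.0000 0.0000
k=5: node(5,0) S=71.6466 payoff=88.0634 vs cont=85.6585 → 88.0634 [stop]  node(5,1) S=98.1092 payoff=61.6008 vs cont=59.1959 → 61.6008 [stop]  node(5,2) S=134.3456 payoff=25.3644 vs cont=22.9595 → 25.3644 [stop]  node(5,3) S=183.9658 payoff=0.0000 vs cont=1.2085 → 1.2085 [wait]  node(5,4) S=251.9131 payoff=0.0000 vs cont=0.0000 → 0.0000 [wait]  node(5,5) S=344.9566 payoff=0.0000 vs cont=0.0000 → 0.0000 [wait]
k=4: node(4,0) S=83.8403 payoff=75.8697 vs cont=73.4648 → 75.8697 [stop]  node(4,1) S=114.8065 payoff=44.9035 vs cont=42.4986 → 44.9035 [stop]  node(4,2) S=157.2100 payoff=2.5000 vs cont=12.8669 → 12.8669 [wait]  node(4,3) S=215.2752 payoff=0.0000 vs cont=0.5842 → 0.5842 [wait]  node(4,4) S=294.7865 payoff=0.0000 vs cont=0.0000 → 0.0000 [wait]
k=3: node(3,0) S=98.1092 payoff=61.6008 vs cont=59.1959 → 61.6008 [stop]  node(3,1) S=134.3456 payoff=25.3644 vs cont=28.1591 → 28.1591 [wait]  node(3,2) S=183.9658 payoff=0.0000 vs cont=6.5126 → 6.5126 [wait]  node(3,3) S=251.9131 payoff=0.0000 vs cont=0.2824 → 0.2824 [wait]
k=2: node(2,0) S=114.8065 payoff=44.9035 vs cont=43.9003 → 44.9035 [stop]  node(2,1) S=157.2100 payoff=2.5000 vs cont=16.8781 → 16.8781 [wait]  node(2,2) S=215.2752 payoff=0.0000 vs cont=3.2897 → 3.2897 [wait]
k=1: node(1,0) S=134.3456 payoff=25.3644 vs cont=30.1710 → 30.1710 [wait]  node(1,1) S=183.9658 payoff=0.0000 vs cont=9.8086 → 9.8086 [wait]
k=0: node(0,0) S=157.2100 payoff=2.5000 vs cont=19.5038 → 19.5038 [wait]

price = 19.5038
tree:
19.5038
30.1710 9.8086
44.9035 16.8781 3.2897
61.6008 28.1591 6.5126 0.2824
75.8697 44.9035 12.8669 0.5842 0.0000
88.0634 61.6008 25.3644 1.2085 0.0000 0.0000
98.4836 75.8697 44.9035 2.5000 0.0000 0.0000 0.0000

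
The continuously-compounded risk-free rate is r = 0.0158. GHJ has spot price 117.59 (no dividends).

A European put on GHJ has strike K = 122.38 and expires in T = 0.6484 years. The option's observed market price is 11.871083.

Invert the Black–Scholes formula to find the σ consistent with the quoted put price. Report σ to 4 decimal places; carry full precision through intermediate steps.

At σ = 0.2613 the Black–Scholes value reproduces the quote:
σ√T = 0.2613·√0.6484 = 0.210407
d₁ = (ln(S/K) + (r+σ²/2)T) / (σ√T) = (ln(117.59/122.38) + (0.0158+0.2613²/2)·0.6484) / 0.210407 = (-0.039927 + 0.032380) / 0.210407 = -0.035867
d₂ = d₁ − σ√T = -0.035867 − 0.210407 = -0.246274
e^{−rT} = 0.989808
N(−d₁) = 0.514306,  N(−d₂) = 0.597265
V = K·e^{−rT}·N(−d₂) − S·N(−d₁) = 72.348286 − 60.477203 = 11.871083 (the observed quote) — the price is monotone increasing in volatility, hence this σ is the only solution

sigma = 0.2613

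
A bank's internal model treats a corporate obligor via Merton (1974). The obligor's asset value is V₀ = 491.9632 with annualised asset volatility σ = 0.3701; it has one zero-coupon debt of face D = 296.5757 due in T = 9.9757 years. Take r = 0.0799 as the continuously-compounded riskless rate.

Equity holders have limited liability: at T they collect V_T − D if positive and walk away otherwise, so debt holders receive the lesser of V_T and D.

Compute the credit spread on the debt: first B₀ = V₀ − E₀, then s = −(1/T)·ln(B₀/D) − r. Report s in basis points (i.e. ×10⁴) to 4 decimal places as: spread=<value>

spread=143.8110

Equity is a call on the firm's assets struck at D = 296.5757:
d₁ = [ln(V₀/D) + (r + σ²/2)T] / (σ√T)
   = [ln(491.9632/296.5757) + (0.0799 + 0.5·0.3701²)·9.9757] / (0.3701·√9.9757)
   = [0.506101 + 1.480264] / 1.168936 = 1.699294
d₂ = d₁ − σ√T = 1.699294 − 1.168936 = 0.530357
N(d₁) = 0.955368,  N(d₂) = 0.702068,  e^(−rT) = 0.450653
E₀ = V₀·N(d₁) − D·e^(−rT)·N(d₂)
   = 491.9632·0.955368 − 296.5757·0.450653·0.702068 = 376.172705
B₀ = V₀ − E₀ = 491.9632 − 376.172705 = 115.790495
spread = −(1/T)·ln(B₀/D) − r = −(1/9.9757)·ln(115.790495/296.5757) − 0.0799 = 0.01438110
in basis points: 0.01438110 × 10⁴ = 143.8110 bp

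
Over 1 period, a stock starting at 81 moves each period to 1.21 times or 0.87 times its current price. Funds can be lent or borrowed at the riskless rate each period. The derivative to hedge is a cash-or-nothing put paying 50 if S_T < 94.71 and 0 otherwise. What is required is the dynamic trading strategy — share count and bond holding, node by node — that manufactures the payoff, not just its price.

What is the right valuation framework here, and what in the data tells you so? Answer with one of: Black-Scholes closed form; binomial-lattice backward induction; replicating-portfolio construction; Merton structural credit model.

framework: replicating-portfolio construction

Key observation: a price alone would not answer the question — the per-node share/bond construction on the spot-81, 1.21/0.87 tree is required, and only the replicating-portfolio method yields it.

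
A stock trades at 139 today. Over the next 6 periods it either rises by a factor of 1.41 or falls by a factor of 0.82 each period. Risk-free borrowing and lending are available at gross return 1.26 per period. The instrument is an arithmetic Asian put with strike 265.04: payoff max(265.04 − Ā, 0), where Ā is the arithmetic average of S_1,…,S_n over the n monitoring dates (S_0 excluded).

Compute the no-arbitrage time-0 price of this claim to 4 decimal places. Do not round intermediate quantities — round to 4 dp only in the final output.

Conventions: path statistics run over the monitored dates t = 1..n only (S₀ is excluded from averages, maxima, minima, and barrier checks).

With p* = (R−d)/(u−d) = 0.7458, sum probability × payoff across the paths and divide by R^6.
Enumerate all 2^6 = 64 price paths (U = up ×1.41, D = down ×0.82); each path with k up-moves has probability p*^k·(1−p*)^(6−k).
DDDDDD: Ā=73.4531, payoff=191.5869, prob=0.000270
UDDDDD: Ā=126.3035, payoff=138.7365, prob=0.000792
DUDDDD: Ā=112.6351, payoff=152.4049, prob=0.000792
UUDDDD: Ā=193.6775, payoff=71.3625, prob=0.002324
DDUDDD: Ā=101.4271, payoff=163.6129, prob=0.000792
UDUDDD: Ā=174.4051, payoff=90.6349, prob=0.002324
DUUDDD: Ā=160.7368, payoff=104.3032, prob=0.002324
UUUDDD: Ā=276.3889, payoff=0.0000, prob=0.006816
DDDUDD: Ā=92.2365, payoff=172.8035, prob=0.000792
UDDUDD: Ā=158.6018, payoff=106.4382, prob=0.002324
DUDUDD: Ā=144.9335, payoff=120.1065, prob=0.002324
UUDUDD: Ā=249.2148, payoff=15.8252, prob=0.006816
DDUUDD: Ā=133.7254, payoff=131.3146, prob=0.002324
UDUUDD: Ā=229.9425, payoff=35.0975, prob=0.006816
DUUUDD: Ā=216.2742, payoff=48.7658, prob=0.006816
UUUUDD: Ā=371.8861, payoff=0.0000, prob=0.019993
DDDDUD: Ā=84.7002, payoff=180.3398, prob=0.000792
UDDDUD: Ā=145.6431, payoff=119.3969, prob=0.002324
DUDDUD: Ā=131.9747, payoff=133.0653, prob=0.002324
UUDDUD: Ā=226.9322, payoff=38.1078, prob=0.006816
DDUDUD: Ā=120.7667, payoff=144.2733, prob=0.002324
UDUDUD: Ā=207.6598, payoff=57.3802, prob=0.006816
DUUDUD: Ā=193.9915, payoff=71.0485, prob=0.006816
UUUDUD: Ā=333.5707, payoff=0.0000, prob=0.019993
DDDUUD: Ā=111.5761, payoff=153.4639, prob=0.002324
UDDUUD: Ā=191.8565, payoff=73.1835, prob=0.006816
DUDUUD: Ā=178.1881, payoff=86.8519, prob=0.006816
UUDUUD: Ā=306.3967, payoff=0.0000, prob=0.019993
DDUUUD: Ā=166.9801, payoff=98.0599, prob=0.006816
UDUUUD: Ā=287.1243, payoff=0.0000, prob=0.019993
DUUUUD: Ā=273.4560, payoff=0.0000, prob=0.019993
UUUUUD: Ā=470.2109, payoff=0.0000, prob=0.058647
DDDDDU: Ā=78.5205, payoff=186.5195, prob=0.000792
UDDDDU: Ā=135.0169, payoff=130.0231, prob=0.002324
DUDDDU: Ā=121.3486, payoff=143.6914, prob=0.002324
UUDDDU: Ā=208.6603, payoff=56.3797, prob=0.006816
DDUDDU: Ā=110.1405, payoff=154.8995, prob=0.002324
UDUDDU: Ā=189.3880, payoff=75.6520, prob=0.006816
DUUDDU: Ā=175.7197, payoff=89.3203, prob=0.006816
UUUDDU: Ā=302.1521, payoff=0.0000, prob=0.019993
DDDUDU: Ā=100.9500, payoff=164.0900, prob=0.002324
UDDUDU: Ā=173.5847, payoff=91.4553, prob=0.006816
DUDUDU: Ā=159.9163, payoff=105.1237, prob=0.006816
UUDUDU: Ā=274.9781, payoff=0.0000, prob=0.019993
DDUUDU: Ā=148.7083, payoff=116.3317, prob=0.006816
UDUUDU: Ā=255.7057, payoff=9.3343, prob=0.019993
DUUUDU: Ā=242.0374, payoff=23.0026, prob=0.019993
UUUUDU: Ā=416.1863, payoff=0.0000, prob=0.058647
DDDDUU: Ā=93.4137, payoff=171.6263, prob=0.002324
UDDDUU: Ā=160.6259, payoff=104.4141, prob=0.006816
DUDDUU: Ā=146.9576, payoff=118.0824, prob=0.006816
UUDDUU: Ā=252.6954, payoff=12.3446, prob=0.019993
DDUDUU: Ā=135.7496, payoff=129.2904, prob=0.006816
UDUDUU: Ā=233.4231, payoff=31.6169, prob=0.019993
DUUDUU: Ā=219.7547, payoff=45.2853, prob=0.019993
UUUDUU: Ā=377.8709, payoff=0.0000, prob=0.058647
DDDUUU: Ā=126.5590, payoff=138.4810, prob=0.006816
UDDUUU: Ā=217.6197, payoff=47.4203, prob=0.019993
DUDUUU: Ā=203.9514, payoff=61.0886, prob=0.019993
UUDUUU: Ā=350.6969, payoff=0.0000, prob=0.058647
DDUUUU: Ā=192.7434, payoff=72.2966, prob=0.019993
UDUUUU: Ā=331.4246, payoff=0.0000, prob=0.058647
DUUUUU: Ā=317.7562, payoff=0.0000, prob=0.058647
UUUUUU: Ā=546.3857, payoff=0.0000, prob=0.172030
Price = Σ prob·payoff / R^6 = 21.946593 / 4.001504 = 5.4846

price = 5.4846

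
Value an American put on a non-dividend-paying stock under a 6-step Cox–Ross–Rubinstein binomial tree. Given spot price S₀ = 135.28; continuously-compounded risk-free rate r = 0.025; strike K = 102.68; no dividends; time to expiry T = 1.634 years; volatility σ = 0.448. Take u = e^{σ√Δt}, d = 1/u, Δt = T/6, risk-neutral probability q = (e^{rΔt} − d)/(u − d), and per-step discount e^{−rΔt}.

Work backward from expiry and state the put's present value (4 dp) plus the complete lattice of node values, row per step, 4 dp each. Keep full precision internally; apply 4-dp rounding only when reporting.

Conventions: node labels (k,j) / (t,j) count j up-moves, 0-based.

price = 12.8344
tree:
12.8344
18.9073 5.7903
27.0875 9.4432 1.5244
37.4731 15.1178 2.8228 0.0000
49.5798 23.6083 5.2273 0.0000 0.0000
60.6497 35.5942 9.6798 0.0000 0.0000 0.0000
69.4119 49.5798 17.9251 0.0000 0.0000 0.0000 0.0000

Δt=0.27233, u=1.26338, d=0.79153, q=0.45630, disc=e^(-rΔt)=0.99321
k=6 terminal: V=max(K-S,0) → 69.4119 49.5798 17.9251 0.0000 0.0000 0.0000 0.0000
k=5: j=0 S=42.0303 intr=60.6497 cont=59.9530 V=60.6497[EX]; j=1 S=67.0858 intr=35.5942 cont=34.8975 V=35.5942[EX]; j=2 S=107.0778 intr=0.0000 cont=9.6798 V=9.6798[hold]; j=3 S=170.9102 intr=0.0000 cont=0.0000 V=0.0000[hold]; j=4 S=272.7950 intr=0.0000 cont=0.0000 V=0.0000[hold]; j=5 S=435.4167 intr=0.0000 cont=0.0000 V=0.0000[hold]
k=4: j=0 S=53.1002 intr=49.5798 cont=48.8831 V=49.5798[EX]; j=1 S=84.7549 intr=17.9251 cont=23.6083 V=23.6083[hold]; j=2 S=135.2800 intr=0.0000 cont=5.2273 V=5.2273[hold]; j=3 S=215.9246 intr=0.0000 cont=0.0000 V=0.0000[hold]; j=4 S=344.6440 intr=0.0000 cont=0.0000 V=0.0000[hold]
k=3: j=0 S=67.0858 intr=35.5942 cont=37.4731 V=37.4731[hold]; j=1 S=107.0778 intr=0.0000 cont=15.1178 V=15.1178[hold]; j=2 S=170.9102 intr=0.0000 cont=2.8228 V=2.8228[hold]; j=3 S=272.7950 intr=0.0000 cont=0.0000 V=0.0000[hold]
k=2: j=0 S=84.7549 intr=17.9251 cont=27.0875 V=27.0875[hold]; j=1 S=135.2800 intr=0.0000 cont=9.4432 V=9.4432[hold]; j=2 S=215.9246 intr=0.0000 cont=1.5244 V=1.5244[hold]
k=1: j=0 S=107.0778 intr=0.0000 cont=18.9073 V=18.9073[hold]; j=1 S=170.9102 intr=0.0000 cont=5.7903 V=5.7903[hold]
k=0: j=0 S=135.2800 intr=0.0000 cont=12.8344 V=12.8344[hold]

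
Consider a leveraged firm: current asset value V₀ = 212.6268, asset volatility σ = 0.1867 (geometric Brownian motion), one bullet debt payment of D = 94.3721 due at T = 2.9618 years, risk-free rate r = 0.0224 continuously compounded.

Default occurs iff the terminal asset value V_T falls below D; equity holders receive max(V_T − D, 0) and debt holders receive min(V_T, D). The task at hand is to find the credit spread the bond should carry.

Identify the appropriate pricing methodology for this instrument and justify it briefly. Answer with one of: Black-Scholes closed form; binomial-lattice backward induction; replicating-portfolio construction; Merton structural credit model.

framework: Merton structural credit model

Key observation: the question is about default risk generated by asset-value dynamics against a debt face of 94.3721 — the structural framework prices exactly that.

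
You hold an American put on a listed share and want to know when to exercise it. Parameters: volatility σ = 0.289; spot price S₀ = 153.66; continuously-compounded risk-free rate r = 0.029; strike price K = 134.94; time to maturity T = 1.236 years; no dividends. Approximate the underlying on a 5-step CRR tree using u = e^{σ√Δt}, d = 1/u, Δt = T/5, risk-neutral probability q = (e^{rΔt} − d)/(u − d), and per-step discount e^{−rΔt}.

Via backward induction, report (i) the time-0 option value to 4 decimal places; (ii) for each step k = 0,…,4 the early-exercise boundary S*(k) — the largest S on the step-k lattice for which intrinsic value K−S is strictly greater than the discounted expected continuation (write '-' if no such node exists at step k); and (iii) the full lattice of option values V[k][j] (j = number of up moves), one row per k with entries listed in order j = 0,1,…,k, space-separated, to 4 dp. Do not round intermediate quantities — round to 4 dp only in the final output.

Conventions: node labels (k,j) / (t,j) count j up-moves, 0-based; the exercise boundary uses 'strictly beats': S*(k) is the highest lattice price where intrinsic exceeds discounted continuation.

Δt=0.24720, u=1.15452, d=0.86616, q=0.48909, disc=e^(-rΔt)=0.99286
k=5 terminal: V=max(K-S,0) → 60.0291 35.0892 1.8462 0.0000 0.0000 0.0000
k=4: j=0 S=86.4865 intr=48.4535 cont=47.4896 V=48.4535[EX]; j=1 S=115.2802 intr=19.6598 cont=18.6959 V=19.6598[EX]; j=2 S=153.6600 intr=0.0000 cont=0.9365 V=0.9365[hold]; j=3 S=204.8175 intr=0.0000 cont=0.0000 V=0.0000[hold]; j=4 S=273.0067 intr=0.0000 cont=0.0000 V=0.0000[hold]  S*(4)=115.2802
k=3: j=0 S=99.8508 intr=35.0892 cont=34.1253 V=35.0892[EX]; j=1 S=133.0938 intr=1.8462 cont=10.4275 V=10.4275[hold]; j=2 S=177.4042 intr=0.0000 cont=0.4751 V=0.4751[hold]; j=3 S=236.4668 intr=0.0000 cont=0.0000 V=0.0000[hold]  S*(3)=99.8508
k=2: j=0 S=115.2802 intr=19.6598 cont=22.8629 V=22.8629[hold]; j=1 S=153.6600 intr=0.0000 cont=5.5201 V=5.5201[hold]; j=2 S=204.8175 intr=0.0000 cont=0.2410 V=0.2410[hold]  S*(2)=-
k=1: j=0 S=133.0938 intr=1.8462 cont=14.2780 V=14.2780[hold]; j=1 S=177.4042 intr=0.0000 cont=2.9172 V=2.9172[hold]  S*(1)=-
k=0: j=0 S=153.6600 intr=0.0000 cont=8.6593 V=8.6593[hold]  S*(0)=-

price = 8.6593
boundary = - - - 99.8508 115.2802
tree:
8.6593
14.2780 2.9172
22.8629 5.5201 0.2410
35.0892 10.4275 0.4751 0.0000
48.4535 19.6598 0.9365 0.0000 0.0000
60.0291 35.0892 1.8462 0.0000 0.0000 0.0000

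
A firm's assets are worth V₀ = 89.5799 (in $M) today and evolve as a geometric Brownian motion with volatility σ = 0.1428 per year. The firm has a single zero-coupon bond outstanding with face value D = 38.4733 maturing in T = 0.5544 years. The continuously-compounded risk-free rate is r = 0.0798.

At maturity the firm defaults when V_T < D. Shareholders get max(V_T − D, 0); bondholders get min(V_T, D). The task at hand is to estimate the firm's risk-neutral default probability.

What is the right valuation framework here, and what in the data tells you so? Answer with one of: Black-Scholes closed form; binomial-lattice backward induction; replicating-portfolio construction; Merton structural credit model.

framework: Merton structural credit model

Key observation: a levered firm with one bullet debt due at 0.5544 years is the canonical structural-credit setup: equity is a call on the firm's assets struck at the face value.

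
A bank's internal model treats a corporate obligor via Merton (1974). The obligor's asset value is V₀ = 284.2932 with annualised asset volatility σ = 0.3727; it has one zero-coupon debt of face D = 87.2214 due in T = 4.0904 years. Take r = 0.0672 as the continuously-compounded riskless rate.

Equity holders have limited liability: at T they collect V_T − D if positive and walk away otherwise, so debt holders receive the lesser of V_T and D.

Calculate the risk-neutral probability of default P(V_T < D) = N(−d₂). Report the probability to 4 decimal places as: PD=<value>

PD=0.0599

Work the structural quantities from V₀ = 284.2932 against face 87.2214:
d₁ = [ln(V₀/D) + (r + σ²/2)T] / (σ√T)
   = [ln(284.2932/87.2214) + (0.0672 + 0.5·0.3727²)·4.0904] / (0.3727·√4.0904)
   = [1.181556 + 0.558964] / 0.753776 = 2.309069
d₂ = d₁ − σ√T = 2.309069 − 0.753776 = 1.555293
risk-neutral PD = N(−d₂) = N(-1.555293) = 0.059938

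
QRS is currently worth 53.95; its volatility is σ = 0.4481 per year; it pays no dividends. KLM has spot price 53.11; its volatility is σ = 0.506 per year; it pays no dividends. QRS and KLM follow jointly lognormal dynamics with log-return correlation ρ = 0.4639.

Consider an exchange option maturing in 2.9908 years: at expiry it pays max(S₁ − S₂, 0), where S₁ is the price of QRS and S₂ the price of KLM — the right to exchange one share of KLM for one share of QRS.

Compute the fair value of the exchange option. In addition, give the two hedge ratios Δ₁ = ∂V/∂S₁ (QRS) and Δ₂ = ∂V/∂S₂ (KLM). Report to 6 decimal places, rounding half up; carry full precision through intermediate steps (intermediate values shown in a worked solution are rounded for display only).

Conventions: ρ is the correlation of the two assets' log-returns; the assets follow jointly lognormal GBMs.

exchange price = 18.209678
Δ1 = 0.672763
Δ2 = -0.340536

σ_eff = √(σ₁² + σ₂² − 2ρσ₁σ₂) = √(0.4481² + 0.506² − 2·0.4639·0.4481·0.506) = 0.496449
d₁ = (ln(S₁/S₂) + (q₂ − q₁ + σ_eff²/2)T) / (σ_eff√T) = (ln(53.95/53.11) + (0.0 − 0.0 + 0.123231)·2.9908) / 0.858555 = 0.447555
d₂ = d₁ − σ_eff√T = 0.447555 − 0.858555 = -0.411000
N(d₁) = 0.672763,  N(d₂) = 0.340536
V = S₁·e^{−q₁T}·N(d₁) − S₂·e^{−q₂T}·N(d₂) = 36.295561 − 18.085883 = 18.209678
Key observation: the rate r is irrelevant here: denominating values in KLM turns the exchange into a ratio option on S₁/S₂, and discounting at r drops out.
Δ₁ = e^{−q₁T}·N(d₁) = 0.672763;  Δ₂ = −e^{−q₂T}·N(d₂) = -0.340536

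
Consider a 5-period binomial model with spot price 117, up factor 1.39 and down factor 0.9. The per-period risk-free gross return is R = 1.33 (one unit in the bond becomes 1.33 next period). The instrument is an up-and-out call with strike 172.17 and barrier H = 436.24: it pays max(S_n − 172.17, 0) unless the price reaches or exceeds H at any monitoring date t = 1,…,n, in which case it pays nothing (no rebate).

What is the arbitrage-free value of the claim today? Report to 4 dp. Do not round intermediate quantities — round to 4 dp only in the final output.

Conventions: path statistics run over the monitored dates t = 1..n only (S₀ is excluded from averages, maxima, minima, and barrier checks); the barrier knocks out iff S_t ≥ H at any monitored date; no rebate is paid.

With p* = (R−d)/(u−d) = 0.8776, sum probability × payoff across the paths and divide by R^5.
Enumerate all 2^5 = 32 price paths (U = up ×1.39, D = down ×0.9); each path with k up-moves has probability p*^k·(1−p*)^(5−k).
DDDDD: M=105.3000, payoff=0.0000, prob=0.000028
UDDDD: M=162.6300, payoff=0.0000, prob=0.000197
DUDDD: M=146.3670, payoff=0.0000, prob=0.000197
UUDDD: M=226.0557, payoff=0.0000, prob=0.001414
DDUDD: M=131.7303, payoff=0.0000, prob=0.000197
UDUDD: M=203.4501, payoff=0.0000, prob=0.001414
DUUDD: M=203.4501, payoff=0.0000, prob=0.001414
UUUDD: M=314.2174, payoff=82.3461, prob=0.010133
DDDUD: M=118.5573, payoff=0.0000, prob=0.000197
UDDUD: M=183.1051, payoff=0.0000, prob=0.001414
DUDUD: M=183.1051, payoff=0.0000, prob=0.001414
UUDUD: M=282.7957, payoff=82.3461, prob=0.010133
DDUUD: M=183.1051, payoff=0.0000, prob=0.001414
UDUUD: M=282.7957, payoff=82.3461, prob=0.010133
DUUUD: M=282.7957, payoff=82.3461, prob=0.010133
UUUUD: M=436.7622, payoff=0.0000, prob=0.072618
DDDDU: M=106.7015, payoff=0.0000, prob=0.000197
UDDDU: M=164.7946, payoff=0.0000, prob=0.001414
DUDDU: M=164.7946, payoff=0.0000, prob=0.001414
UUDDU: M=254.5161, payoff=82.3461, prob=0.010133
DDUDU: M=164.7946, payoff=0.0000, prob=0.001414
UDUDU: M=254.5161, payoff=82.3461, prob=0.010133
DUUDU: M=254.5161, payoff=82.3461, prob=0.010133
UUUDU: M=393.0860, payoff=220.9160, prob=0.072618
DDDUU: M=164.7946, payoff=0.0000, prob=0.001414
UDDUU: M=254.5161, payoff=82.3461, prob=0.010133
DUDUU: M=254.5161, payoff=82.3461, prob=0.010133
UUDUU: M=393.0860, payoff=220.9160, prob=0.072618
DDUUU: M=254.5161, payoff=82.3461, prob=0.010133
UDUUU: M=393.0860, payoff=220.9160, prob=0.072618
DUUUU: M=393.0860, payoff=220.9160, prob=0.072618
UUUUU: M=607.0995, payoff=0.0000, prob=0.520429
Price = Σ prob·payoff / R^5 = 72.513897 / 4.161580 = 17.4246

price = 17.4246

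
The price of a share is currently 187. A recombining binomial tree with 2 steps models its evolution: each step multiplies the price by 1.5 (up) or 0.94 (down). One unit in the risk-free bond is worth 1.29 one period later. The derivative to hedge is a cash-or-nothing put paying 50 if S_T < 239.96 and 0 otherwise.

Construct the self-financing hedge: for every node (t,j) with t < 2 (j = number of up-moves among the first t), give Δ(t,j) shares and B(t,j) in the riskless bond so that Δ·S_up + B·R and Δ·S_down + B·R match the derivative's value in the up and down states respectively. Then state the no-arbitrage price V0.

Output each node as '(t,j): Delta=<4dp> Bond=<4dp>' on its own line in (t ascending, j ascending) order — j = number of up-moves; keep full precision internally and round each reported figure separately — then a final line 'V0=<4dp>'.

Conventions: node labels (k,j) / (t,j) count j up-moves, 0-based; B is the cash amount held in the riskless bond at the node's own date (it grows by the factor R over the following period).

(0,0): Delta=-0.1388 Bond=30.1804
(1,0): Delta=-0.5079 Bond=103.8206
(1,1): Delta=0.0000 Bond=0.0000
V0=4.2253

Risk-neutral probability p* = (R−d)/(u−d) = (1.29−0.94)/(1.5−0.94) = 0.6250.
At maturity the claim pays: V(2,0)=50.0000, V(2,1)=0.0000, V(2,2)=0.0000
Node (1,0) S=175.7800: V=(p*·0.0000+(1−p*)·50.0000)/1.29=14.5349; Δ=(0.0000−50.0000)/(263.6700−165.2332)=-0.5079; B=V−Δ·S=103.8206
Node (1,1) S=280.5000: V=(p*·0.0000+(1−p*)·0.0000)/1.29=0.0000; Δ=(0.0000−0.0000)/(420.7500−263.6700)=0.0000; B=V−Δ·S=0.0000
Node (0,0) S=187.0000: V=(p*·0.0000+(1−p*)·14.5349)/1.29=4.2253; Δ=(0.0000−14.5349)/(280.5000−175.7800)=-0.1388; B=V−Δ·S=30.1804
Verification: the root portfolio costs Δ(0,0)·S0 + B(0,0) = 4.2253, matching V0.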